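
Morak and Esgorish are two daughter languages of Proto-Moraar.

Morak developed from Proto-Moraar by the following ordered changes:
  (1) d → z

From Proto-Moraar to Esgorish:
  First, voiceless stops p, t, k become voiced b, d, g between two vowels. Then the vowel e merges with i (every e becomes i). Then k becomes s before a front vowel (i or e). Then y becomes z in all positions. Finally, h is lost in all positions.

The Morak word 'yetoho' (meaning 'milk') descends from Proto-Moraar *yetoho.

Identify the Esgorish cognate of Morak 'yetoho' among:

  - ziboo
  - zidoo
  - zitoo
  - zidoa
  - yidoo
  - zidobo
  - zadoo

zidoo

Esgorish: *yetoho > yedoho > yidoho > zidoho > zidoo  (by intervocalic voicing, vowel merger, unconditioned shift, h-loss)
The other candidates each miss or misapply at least one Esgorish change.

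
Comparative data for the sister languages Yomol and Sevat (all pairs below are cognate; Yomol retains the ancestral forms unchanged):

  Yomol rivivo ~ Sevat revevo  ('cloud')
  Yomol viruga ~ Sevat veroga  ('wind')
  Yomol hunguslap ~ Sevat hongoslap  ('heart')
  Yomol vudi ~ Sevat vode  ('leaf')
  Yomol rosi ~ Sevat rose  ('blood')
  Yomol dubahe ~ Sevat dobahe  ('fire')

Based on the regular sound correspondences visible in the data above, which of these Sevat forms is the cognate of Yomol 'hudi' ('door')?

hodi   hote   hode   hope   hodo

hode

viruga ~ veroga, hunguslap ~ hongoslap — Yomol u corresponds to Sevat o after a consonant, before a consonant other than r, m, n, p, b, f, v.
vudi ~ vode, rosi ~ rose — Yomol i corresponds to Sevat e word-finally.
Applying these to Yomol 'hudi':
  hudi → hodi   (u→o after a consonant, before a consonant other than r, m, n, p, b, f, v)
  hodi → hode   (i→e word-finally)
So the Sevat cognate is 'hode'.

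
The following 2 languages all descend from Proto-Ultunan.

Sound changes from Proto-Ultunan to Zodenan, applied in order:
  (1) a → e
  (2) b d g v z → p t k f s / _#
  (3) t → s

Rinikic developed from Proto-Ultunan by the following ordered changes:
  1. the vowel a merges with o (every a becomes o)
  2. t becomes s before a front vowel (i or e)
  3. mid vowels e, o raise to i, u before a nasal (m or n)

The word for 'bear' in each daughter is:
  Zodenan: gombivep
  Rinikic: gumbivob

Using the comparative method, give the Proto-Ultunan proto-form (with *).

*gombivab

Position 7: Zodenan has e, Rinikic has o. Taking the neighbouring segments as reconstructed: Zodenan e could go back to *a or *e; Rinikic o could go back to *a or *o — the one source consistent with every daughter is *a.
Position 2: Zodenan has o, Rinikic has u. Zodenan preserves o here (none of its changes turn any other segment into o), so the proto-segment is *o.
This points to *gombivab. Verify forward in each daughter:
Zodenan: *gombivab
  gombivab → gombiveb   [vowel merger]
  gombiveb → gombivep   [final devoicing]
  gombivep (rule 3 does not apply)
  giving Zodenan gombivep.
Rinikic: *gombivab
  gombivab → gombivob   [vowel merger]
  gombivob (rule 2 does not apply)
  gombivob → gumbivob   [pre-nasal raising]
  giving Rinikic gumbivob.
Only *gombivab yields all of Zodenan gombivep, Rinikic gumbivob.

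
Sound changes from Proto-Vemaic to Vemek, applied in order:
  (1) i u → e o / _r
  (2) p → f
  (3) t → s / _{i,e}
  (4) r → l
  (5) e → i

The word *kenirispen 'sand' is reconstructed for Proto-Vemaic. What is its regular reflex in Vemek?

kinilisfin

Vemek: *kenirispen > kenerispen > kenerisfen > kenelisfen > kinilisfin  (by pre-rhotic lowering, unconditioned shift, unconditioned shift, vowel merger)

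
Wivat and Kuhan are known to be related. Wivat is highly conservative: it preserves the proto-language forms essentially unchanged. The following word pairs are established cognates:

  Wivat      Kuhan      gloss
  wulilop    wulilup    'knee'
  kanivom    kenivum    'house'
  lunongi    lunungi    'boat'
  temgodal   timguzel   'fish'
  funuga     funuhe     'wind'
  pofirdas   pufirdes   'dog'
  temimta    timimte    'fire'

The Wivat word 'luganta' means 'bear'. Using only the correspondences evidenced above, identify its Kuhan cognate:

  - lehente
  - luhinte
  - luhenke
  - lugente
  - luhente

funuga ~ funuhe — Wivat g corresponds to Kuhan h between vowels (before a back vowel).
kanivom ~ kenivum — Wivat a corresponds to Kuhan e after a consonant, before a nasal.
funuga ~ funuhe, temimta ~ timimte — Wivat a corresponds to Kuhan e word-finally.
Applying these to Wivat 'luganta':
  luganta → luhanta   (g→h between vowels (before a back vowel))
  luhanta → luhenta   (a→e after a consonant, before a nasal)
  luhenta → luhente   (a→e word-finally)
So the Kuhan cognate is 'luhente'.

luhente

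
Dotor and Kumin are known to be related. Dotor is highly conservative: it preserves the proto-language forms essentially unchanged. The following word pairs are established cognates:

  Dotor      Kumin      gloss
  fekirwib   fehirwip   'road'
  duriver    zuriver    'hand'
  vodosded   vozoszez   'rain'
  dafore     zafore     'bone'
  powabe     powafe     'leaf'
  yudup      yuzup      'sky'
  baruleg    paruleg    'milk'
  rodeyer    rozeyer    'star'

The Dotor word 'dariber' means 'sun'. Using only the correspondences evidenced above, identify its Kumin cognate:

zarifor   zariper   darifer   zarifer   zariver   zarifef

dafore ~ zafore — Dotor d corresponds to Kumin z word-initially before a back vowel.
powabe ~ powafe — Dotor b corresponds to Kumin f between vowels (before a front vowel).
Applying these to Dotor 'dariber':
  dariber → zariber   (d→z word-initially before a back vowel)
  zariber → zarifer   (b→f between vowels (before a front vowel))
So the Kumin cognate is 'zarifer'.

zarifer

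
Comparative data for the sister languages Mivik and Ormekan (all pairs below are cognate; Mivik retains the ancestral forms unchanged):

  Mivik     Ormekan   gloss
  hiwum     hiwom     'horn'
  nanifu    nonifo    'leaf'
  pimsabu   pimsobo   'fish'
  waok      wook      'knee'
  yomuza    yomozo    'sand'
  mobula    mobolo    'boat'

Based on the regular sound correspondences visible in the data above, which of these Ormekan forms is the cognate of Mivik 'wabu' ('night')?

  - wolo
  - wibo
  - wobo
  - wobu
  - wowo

pimsabu ~ pimsobo — Mivik a corresponds to Ormekan o after a consonant, before a labial obstruent.
nanifu ~ nonifo, pimsabu ~ pimsobo — Mivik u corresponds to Ormekan o word-finally.
Applying these to Mivik 'wabu':
  wabu → wobu   (a→o after a consonant, before a labial obstruent)
  wobu → wobo   (u→o word-finally)
So the Ormekan cognate is 'wobo'.

wobo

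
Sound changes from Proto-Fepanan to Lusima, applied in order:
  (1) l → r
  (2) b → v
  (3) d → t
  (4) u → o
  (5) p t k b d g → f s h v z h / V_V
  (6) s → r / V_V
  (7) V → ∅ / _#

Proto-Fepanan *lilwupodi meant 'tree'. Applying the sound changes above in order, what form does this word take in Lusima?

Lusima: *lilwupodi
  lilwupodi → rirwupodi   [unconditioned shift]
  rirwupodi (rule 2 does not apply)
  rirwupodi → rirwupoti   [unconditioned shift]
  rirwupoti → rirwopoti   [vowel merger]
  rirwopoti → rirwofosi   [intervocalic lenition]
  rirwofosi → rirwofori   [rhotacism]
  rirwofori → rirwofor   [apocope]
  giving Lusima rirwofor.

rirwofor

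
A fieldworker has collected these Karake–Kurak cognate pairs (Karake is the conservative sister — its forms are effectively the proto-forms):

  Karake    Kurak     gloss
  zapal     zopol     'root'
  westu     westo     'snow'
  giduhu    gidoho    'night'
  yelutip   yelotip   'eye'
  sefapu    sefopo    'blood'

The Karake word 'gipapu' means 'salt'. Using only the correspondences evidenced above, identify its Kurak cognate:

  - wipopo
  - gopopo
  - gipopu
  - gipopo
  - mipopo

zapal ~ zopol, sefapu ~ sefopo — Karake a corresponds to Kurak o after a consonant, before a labial obstruent.
westu ~ westo, giduhu ~ gidoho — Karake u corresponds to Kurak o word-finally.
Applying these to Karake 'gipapu':
  gipapu → gipopu   (a→o after a consonant, before a labial obstruent)
  gipopu → gipopo   (u→o word-finally)
So the Kurak cognate is 'gipopo'.

gipopo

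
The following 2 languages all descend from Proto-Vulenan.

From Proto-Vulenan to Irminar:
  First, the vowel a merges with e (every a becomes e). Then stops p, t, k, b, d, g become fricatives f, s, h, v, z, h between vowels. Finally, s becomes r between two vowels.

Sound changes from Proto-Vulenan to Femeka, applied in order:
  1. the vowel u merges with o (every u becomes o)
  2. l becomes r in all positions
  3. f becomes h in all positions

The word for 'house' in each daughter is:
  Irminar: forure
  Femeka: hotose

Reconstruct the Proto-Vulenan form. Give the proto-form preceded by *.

Position 4: Irminar has u, Femeka has o. Irminar preserves u here (none of its changes turn any other segment into u), so the proto-segment is *u.
Position 1: Irminar has f, Femeka has h. Taking the neighbouring segments as reconstructed: Irminar f can only go back to *f; Femeka h could go back to *f or *h — the one source consistent with every daughter is *f.
Position 5: Irminar has r, Femeka has s. Femeka preserves s here (none of its changes turn any other segment into s), so the proto-segment is *s.
This points to *fotuse. Verify forward in each daughter:
Irminar: *fotuse
  fotuse (rule 1 does not apply)
  fotuse → fosuse   [intervocalic lenition]
  fosuse → forure   [rhotacism]
  giving Irminar forure.
Femeka: *fotuse > fotose > hotose  (by vowel merger, unconditioned shift)
*fotuse is the unique common source.

*fotuse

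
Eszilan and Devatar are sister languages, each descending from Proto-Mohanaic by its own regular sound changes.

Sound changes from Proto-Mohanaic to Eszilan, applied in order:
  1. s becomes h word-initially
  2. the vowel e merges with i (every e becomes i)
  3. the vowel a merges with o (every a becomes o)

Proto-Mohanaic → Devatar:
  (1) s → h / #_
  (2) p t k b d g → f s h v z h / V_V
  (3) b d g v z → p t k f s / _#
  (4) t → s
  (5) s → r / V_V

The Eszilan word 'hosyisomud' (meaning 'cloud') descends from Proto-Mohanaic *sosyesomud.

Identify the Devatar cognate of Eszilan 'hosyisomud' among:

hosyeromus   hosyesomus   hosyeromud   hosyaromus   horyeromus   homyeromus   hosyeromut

hosyeromus

Devatar: start from *sosyesomud.
  rule 1 (debuccalisation): sosyesomud → hosyesomud
  rule 2: no change — hosyesomud
  rule 3 (final devoicing): hosyesomud → hosyesomut
  rule 4 (unconditioned shift): hosyesomut → hosyesomus
  rule 5 (rhotacism): hosyesomus → hosyeromus
  ⇒ Devatar hosyeromus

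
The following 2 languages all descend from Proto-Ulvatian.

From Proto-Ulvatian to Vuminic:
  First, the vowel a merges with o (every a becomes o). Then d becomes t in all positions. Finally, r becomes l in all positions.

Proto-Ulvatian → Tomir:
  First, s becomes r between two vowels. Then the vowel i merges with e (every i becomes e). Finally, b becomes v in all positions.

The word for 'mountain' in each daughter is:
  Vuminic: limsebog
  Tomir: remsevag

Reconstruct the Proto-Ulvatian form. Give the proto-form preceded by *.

Position 7: Vuminic has o, Tomir has a. Tomir preserves a here (none of its changes turn any other segment into a), so the proto-segment is *a.
Position 2: Vuminic has i, Tomir has e. Vuminic preserves i here (none of its changes turn any other segment into i), so the proto-segment is *i.
Verify the candidate proto-form against each daughter:
Vuminic: *rimsebag > rimsebog > limsebog  (by vowel merger, unconditioned shift)
Tomir: *rimsebag > remsebag > remsevag  (by vowel merger, unconditioned shift)
*rimsebag is the unique common source.

*rimsebag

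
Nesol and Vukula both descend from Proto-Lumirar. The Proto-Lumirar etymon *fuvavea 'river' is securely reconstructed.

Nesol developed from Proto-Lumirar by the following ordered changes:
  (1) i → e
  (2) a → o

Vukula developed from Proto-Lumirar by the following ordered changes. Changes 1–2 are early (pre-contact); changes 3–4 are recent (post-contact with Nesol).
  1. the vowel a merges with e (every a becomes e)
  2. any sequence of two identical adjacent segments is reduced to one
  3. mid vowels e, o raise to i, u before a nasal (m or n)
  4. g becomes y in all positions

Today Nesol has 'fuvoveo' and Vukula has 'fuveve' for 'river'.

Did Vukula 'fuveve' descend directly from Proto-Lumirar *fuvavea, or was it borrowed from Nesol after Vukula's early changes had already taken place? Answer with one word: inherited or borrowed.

If inherited, *fuvavea would pass through all of Vukula's changes:
Vukula: start from *fuvavea.
  rule 1 (vowel merger): fuvavea → fuvevee
  rule 2 (degemination): fuvevee → fuveve
  rule 3: no change — fuveve
  rule 4: no change — fuveve
  ⇒ Vukula fuveve
If borrowed from Nesol 'fuvoveo' after the early changes, it would undergo only the recent ones:
  rule 3 (pre-nasal raising): no change (fuvoveo)
  rule 4 (unconditioned shift): no change (fuvoveo)
  ⇒ as a loan: fuvoveo
Vukula 'fuveve' matches the inherited outcome exactly, so it is an inherited cognate, not a loan.

inherited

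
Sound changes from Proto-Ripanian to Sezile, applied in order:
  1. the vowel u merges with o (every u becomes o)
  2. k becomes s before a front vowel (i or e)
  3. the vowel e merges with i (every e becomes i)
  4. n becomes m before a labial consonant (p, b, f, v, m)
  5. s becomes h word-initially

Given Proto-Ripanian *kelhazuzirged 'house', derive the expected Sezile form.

hilhazozirgid

Sezile: *kelhazuzirged > kelhazozirged > selhazozirged > silhazozirgid > hilhazozirgid  (by vowel merger, palatalisation, vowel merger, debuccalisation)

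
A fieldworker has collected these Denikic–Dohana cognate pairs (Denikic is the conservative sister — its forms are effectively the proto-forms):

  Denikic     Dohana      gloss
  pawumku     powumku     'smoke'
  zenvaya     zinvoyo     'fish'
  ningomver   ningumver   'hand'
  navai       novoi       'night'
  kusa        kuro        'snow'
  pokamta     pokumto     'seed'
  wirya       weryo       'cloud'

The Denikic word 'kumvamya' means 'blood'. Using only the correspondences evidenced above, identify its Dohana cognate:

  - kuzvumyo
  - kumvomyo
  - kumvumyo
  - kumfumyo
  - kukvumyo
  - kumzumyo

pokamta ~ pokumto — Denikic a corresponds to Dohana u after a consonant, before a nasal.
zenvaya ~ zinvoyo, kusa ~ kuro — Denikic a corresponds to Dohana o word-finally.
Applying these to Denikic 'kumvamya':
  kumvamya → kumvumya   (a→u after a consonant, before a nasal)
  kumvumya → kumvumyo   (a→o word-finally)
So the Dohana cognate is 'kumvumyo'.

kumvumyo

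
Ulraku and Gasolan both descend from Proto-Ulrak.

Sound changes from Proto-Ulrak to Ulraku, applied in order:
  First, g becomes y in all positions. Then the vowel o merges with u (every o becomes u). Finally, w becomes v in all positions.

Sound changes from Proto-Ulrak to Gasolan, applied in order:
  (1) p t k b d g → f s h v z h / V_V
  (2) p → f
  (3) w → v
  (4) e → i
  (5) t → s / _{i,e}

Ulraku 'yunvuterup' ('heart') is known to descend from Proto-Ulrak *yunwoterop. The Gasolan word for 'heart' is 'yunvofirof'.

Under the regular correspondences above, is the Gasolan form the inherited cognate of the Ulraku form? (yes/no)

no

Derive the expected Gasolan reflex of *yunwoterop:
Gasolan: *yunwoterop > yunwoserop > yunwoserof > yunvoserof > yunvosirof  (by intervocalic lenition, unconditioned shift, unconditioned shift, vowel merger)
The regular Gasolan reflex would be 'yunvosirof', but the attested form is 'yunvofirof'. The correspondence is irregular, so they are not cognates (the Gasolan form has a different source).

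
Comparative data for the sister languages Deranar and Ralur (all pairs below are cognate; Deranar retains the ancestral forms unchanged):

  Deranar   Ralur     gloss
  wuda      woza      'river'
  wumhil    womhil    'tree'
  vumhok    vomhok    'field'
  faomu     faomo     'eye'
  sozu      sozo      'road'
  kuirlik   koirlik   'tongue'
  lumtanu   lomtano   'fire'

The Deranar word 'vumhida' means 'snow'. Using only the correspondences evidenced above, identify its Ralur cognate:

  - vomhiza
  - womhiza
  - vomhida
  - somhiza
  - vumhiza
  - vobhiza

vomhiza

wumhil ~ womhil, vumhok ~ vomhok — Deranar u corresponds to Ralur o after a consonant, before a nasal.
wuda ~ woza — Deranar d corresponds to Ralur z between vowels (before a back vowel).
Applying these to Deranar 'vumhida':
  vumhida → vomhida   (u→o after a consonant, before a nasal)
  vomhida → vomhiza   (d→z between vowels (before a back vowel))
So the Ralur cognate is 'vomhiza'.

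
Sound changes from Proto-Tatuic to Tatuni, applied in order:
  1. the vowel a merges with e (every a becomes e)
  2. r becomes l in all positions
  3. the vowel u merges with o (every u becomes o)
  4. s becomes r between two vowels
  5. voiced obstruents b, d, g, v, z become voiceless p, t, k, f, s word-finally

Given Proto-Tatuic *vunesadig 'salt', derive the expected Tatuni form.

voneredik

Tatuni: *vunesadig
  vunesadig → vunesedig   [vowel merger]
  vunesedig (rule 2 does not apply)
  vunesedig → vonesedig   [vowel merger]
  vonesedig → voneredig   [rhotacism]
  voneredig → voneredik   [final devoicing]
  giving Tatuni voneredik.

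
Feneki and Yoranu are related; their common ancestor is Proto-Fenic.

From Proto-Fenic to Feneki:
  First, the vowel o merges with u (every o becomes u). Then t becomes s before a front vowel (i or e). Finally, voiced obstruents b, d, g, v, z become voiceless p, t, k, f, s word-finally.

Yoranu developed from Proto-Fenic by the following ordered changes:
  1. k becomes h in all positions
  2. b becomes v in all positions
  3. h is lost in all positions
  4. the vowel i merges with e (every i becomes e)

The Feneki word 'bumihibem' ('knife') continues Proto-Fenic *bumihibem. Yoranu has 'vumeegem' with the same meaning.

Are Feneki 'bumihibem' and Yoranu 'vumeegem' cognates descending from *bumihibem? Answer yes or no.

no

Derive the expected Yoranu reflex of *bumihibem:
Yoranu: *bumihibem > vumihivem > vumiivem > vumeevem  (by unconditioned shift, h-loss, vowel merger)
The regular Yoranu reflex would be 'vumeevem', but the attested form is 'vumeegem'. The correspondence is irregular, so they are not cognates (the Yoranu form has a different source).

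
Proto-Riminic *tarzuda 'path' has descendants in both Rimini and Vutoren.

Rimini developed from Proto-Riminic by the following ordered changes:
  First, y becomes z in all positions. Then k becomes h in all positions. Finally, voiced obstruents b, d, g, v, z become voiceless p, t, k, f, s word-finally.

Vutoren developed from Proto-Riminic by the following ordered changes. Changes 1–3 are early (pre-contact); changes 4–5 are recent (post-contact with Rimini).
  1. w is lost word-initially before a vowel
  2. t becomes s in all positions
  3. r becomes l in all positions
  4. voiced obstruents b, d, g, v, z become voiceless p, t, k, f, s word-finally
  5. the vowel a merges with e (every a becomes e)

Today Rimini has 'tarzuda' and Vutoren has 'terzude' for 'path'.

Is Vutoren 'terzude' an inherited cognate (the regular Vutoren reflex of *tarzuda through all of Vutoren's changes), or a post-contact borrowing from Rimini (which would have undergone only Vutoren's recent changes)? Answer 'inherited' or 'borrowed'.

borrowed

If inherited, *tarzuda would pass through all of Vutoren's changes:
Vutoren: *tarzuda
  tarzuda (rule 1 does not apply)
  tarzuda → sarzuda   [unconditioned shift]
  sarzuda → salzuda   [unconditioned shift]
  salzuda (rule 4 does not apply)
  salzuda → selzude   [vowel merger]
  giving Vutoren selzude.
If borrowed from Rimini 'tarzuda' after the early changes, it would undergo only the recent ones:
  rule 4 (final devoicing): no change (tarzuda)
  rule 5 (vowel merger): tarzuda → terzude
  ⇒ as a loan: terzude
Vutoren 'terzude' matches the loan outcome 'terzude', not the inherited 'selzude' — it skipped the early Vutoren changes, so it was borrowed from Rimini.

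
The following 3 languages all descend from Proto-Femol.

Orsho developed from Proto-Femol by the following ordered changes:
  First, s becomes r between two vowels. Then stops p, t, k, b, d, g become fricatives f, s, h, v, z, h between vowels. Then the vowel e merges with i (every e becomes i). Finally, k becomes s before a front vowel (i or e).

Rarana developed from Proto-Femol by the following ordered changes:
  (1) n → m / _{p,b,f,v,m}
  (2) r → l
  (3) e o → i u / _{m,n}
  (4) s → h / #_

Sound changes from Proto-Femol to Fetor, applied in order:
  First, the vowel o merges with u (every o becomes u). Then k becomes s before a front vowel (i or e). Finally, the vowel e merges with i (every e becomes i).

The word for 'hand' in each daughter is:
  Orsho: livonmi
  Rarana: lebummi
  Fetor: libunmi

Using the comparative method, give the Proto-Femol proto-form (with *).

*lebonmi

Position 3: Orsho has v, Rarana has b, Fetor has b. Rarana preserves b here (none of its changes turn any other segment into b), so the proto-segment is *b.
Position 2: Orsho has i, Rarana has e, Fetor has i. Rarana preserves e here (none of its changes turn any other segment into e), so the proto-segment is *e.
Verify the candidate proto-form against each daughter:
Orsho: *lebonmi
  lebonmi (rule 1 does not apply)
  lebonmi → levonmi   [intervocalic lenition]
  levonmi → livonmi   [vowel merger]
  livonmi (rule 4 does not apply)
  giving Orsho livonmi.
Rarana: start from *lebonmi.
  rule 1 (nasal place assimilation): lebonmi → lebommi
  rule 2: no change — lebommi
  rule 3 (pre-nasal raising): lebommi → lebummi
  rule 4: no change — lebummi
  ⇒ Rarana lebummi
Fetor: *lebonmi
  lebonmi → lebunmi   [vowel merger]
  lebunmi (rule 2 does not apply)
  lebunmi → libunmi   [vowel merger]
  giving Fetor libunmi.
No other proto-form is consistent with every reflex, so the reconstruction is *lebonmi.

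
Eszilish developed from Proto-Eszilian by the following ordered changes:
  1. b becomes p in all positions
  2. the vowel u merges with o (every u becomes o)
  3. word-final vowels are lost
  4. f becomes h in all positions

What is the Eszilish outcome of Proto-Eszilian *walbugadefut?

Eszilish: start from *walbugadefut.
  rule 1 (unconditioned shift): walbugadefut → walpugadefut
  rule 2 (vowel merger): walpugadefut → walpogadefot
  rule 3: no change — walpogadefot
  rule 4 (unconditioned shift): walpogadefot → walpogadehot
  ⇒ Eszilish walpogadehot

walpogadehot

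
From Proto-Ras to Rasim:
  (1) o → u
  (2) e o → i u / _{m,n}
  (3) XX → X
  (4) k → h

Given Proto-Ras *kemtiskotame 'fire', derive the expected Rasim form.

Rasim: *kemtiskotame > kemtiskutame > kimtiskutame > himtishutame  (by vowel merger, pre-nasal raising, unconditioned shift)

himtishutame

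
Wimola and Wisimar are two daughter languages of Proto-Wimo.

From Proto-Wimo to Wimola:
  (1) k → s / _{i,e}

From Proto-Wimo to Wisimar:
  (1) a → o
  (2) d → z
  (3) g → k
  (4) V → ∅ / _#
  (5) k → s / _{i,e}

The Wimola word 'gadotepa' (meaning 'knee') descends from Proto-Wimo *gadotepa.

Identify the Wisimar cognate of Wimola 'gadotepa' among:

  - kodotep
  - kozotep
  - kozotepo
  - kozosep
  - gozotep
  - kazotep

kozotep

Wisimar: *gadotepa > godotepo > gozotepo > kozotepo > kozotep  (by vowel merger, unconditioned shift, unconditioned shift, apocope)
Only 'kozotep' matches the regular Wisimar development of *gadotepa.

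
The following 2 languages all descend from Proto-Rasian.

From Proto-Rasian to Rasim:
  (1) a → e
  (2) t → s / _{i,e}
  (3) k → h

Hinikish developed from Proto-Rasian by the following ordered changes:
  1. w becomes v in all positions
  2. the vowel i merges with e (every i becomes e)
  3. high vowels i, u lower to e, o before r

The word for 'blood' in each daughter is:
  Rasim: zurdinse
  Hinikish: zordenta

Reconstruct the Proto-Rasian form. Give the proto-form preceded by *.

*zurdinta

Position 8: Rasim has e, Hinikish has a. Hinikish preserves a here (none of its changes turn any other segment into a), so the proto-segment is *a.
Position 7: Rasim has s, Hinikish has t. Hinikish preserves t here (none of its changes turn any other segment into t), so the proto-segment is *t.
Position 2: Rasim has u, Hinikish has o. Rasim preserves u here (none of its changes turn any other segment into u), so the proto-segment is *u.
Verify the candidate proto-form against each daughter:
Rasim: start from *zurdinta.
  rule 1 (vowel merger): zurdinta → zurdinte
  rule 2 (palatalisation): zurdinte → zurdinse
  rule 3: no change — zurdinse
  ⇒ Rasim zurdinse
Hinikish: *zurdinta
  zurdinta (rule 1 does not apply)
  zurdinta → zurdenta   [vowel merger]
  zurdenta → zordenta   [pre-rhotic lowering]
  giving Hinikish zordenta.
Only *zurdinta yields all of Rasim zurdinse, Hinikish zordenta.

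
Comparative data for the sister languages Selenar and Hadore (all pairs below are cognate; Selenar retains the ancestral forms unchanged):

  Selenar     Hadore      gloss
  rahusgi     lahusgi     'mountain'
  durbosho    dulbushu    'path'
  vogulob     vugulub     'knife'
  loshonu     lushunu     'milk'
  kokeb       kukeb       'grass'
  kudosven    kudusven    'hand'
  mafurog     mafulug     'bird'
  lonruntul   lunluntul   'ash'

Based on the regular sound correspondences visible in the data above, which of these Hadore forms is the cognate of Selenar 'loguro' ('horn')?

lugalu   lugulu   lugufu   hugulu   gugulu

lugulu

durbosho ~ dulbushu, vogulob ~ vugulub — Selenar o corresponds to Hadore u after a consonant, before a consonant other than r, m, n, p, b, f, v.
mafurog ~ mafulug — Selenar r corresponds to Hadore l between vowels (before a back vowel).
durbosho ~ dulbushu — Selenar o corresponds to Hadore u word-finally.
Applying these to Selenar 'loguro':
  loguro → luguro   (o→u after a consonant, before a consonant other than r, m, n, p, b, f, v)
  luguro → lugulo   (r→l between vowels (before a back vowel))
  lugulo → lugulu   (o→u word-finally)
So the Hadore cognate is 'lugulu'.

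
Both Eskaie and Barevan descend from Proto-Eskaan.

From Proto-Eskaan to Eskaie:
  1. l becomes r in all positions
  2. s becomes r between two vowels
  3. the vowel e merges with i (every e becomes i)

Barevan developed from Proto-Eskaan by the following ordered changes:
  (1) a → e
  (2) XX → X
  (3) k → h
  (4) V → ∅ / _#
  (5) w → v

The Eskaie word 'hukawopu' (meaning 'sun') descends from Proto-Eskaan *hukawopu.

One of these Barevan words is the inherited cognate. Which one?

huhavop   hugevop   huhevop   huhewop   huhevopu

Barevan: *hukawopu > hukewopu > huhewopu > huhewop > huhevop  (by vowel merger, unconditioned shift, apocope, unconditioned shift)

huhevop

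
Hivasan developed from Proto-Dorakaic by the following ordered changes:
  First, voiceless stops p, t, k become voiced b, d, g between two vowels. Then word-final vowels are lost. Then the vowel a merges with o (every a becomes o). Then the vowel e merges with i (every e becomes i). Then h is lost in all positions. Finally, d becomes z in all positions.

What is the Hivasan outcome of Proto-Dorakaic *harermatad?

Hivasan: start from *harermatad.
  rule 1 (intervocalic voicing): harermatad → harermadad
  rule 2: no change — harermadad
  rule 3 (vowel merger): harermadad → horermodod
  rule 4 (vowel merger): horermodod → horirmodod
  rule 5 (h-loss): horirmodod → orirmodod
  rule 6 (unconditioned shift): orirmodod → orirmozoz
  ⇒ Hivasan orirmozoz

orirmozoz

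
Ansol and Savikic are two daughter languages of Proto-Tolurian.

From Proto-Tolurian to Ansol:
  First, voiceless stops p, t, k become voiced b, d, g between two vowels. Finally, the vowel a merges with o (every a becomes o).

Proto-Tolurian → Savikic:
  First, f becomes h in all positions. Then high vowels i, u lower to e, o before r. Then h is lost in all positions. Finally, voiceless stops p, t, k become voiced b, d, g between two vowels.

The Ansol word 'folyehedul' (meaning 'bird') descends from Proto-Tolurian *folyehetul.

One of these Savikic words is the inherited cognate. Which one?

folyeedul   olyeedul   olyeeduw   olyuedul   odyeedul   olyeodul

Savikic: *folyehetul
  folyehetul → holyehetul   [unconditioned shift]
  holyehetul (rule 2 does not apply)
  holyehetul → olyeetul   [h-loss]
  olyeetul → olyeedul   [intervocalic voicing]
  giving Savikic olyeedul.

olyeedul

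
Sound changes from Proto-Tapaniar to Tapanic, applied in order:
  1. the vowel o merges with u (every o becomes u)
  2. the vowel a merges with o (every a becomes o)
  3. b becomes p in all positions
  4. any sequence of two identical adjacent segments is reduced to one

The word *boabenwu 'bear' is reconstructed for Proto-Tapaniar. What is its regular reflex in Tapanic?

puopenwu

Tapanic: *boabenwu > buabenwu > buobenwu > puopenwu  (by vowel merger, vowel merger, unconditioned shift)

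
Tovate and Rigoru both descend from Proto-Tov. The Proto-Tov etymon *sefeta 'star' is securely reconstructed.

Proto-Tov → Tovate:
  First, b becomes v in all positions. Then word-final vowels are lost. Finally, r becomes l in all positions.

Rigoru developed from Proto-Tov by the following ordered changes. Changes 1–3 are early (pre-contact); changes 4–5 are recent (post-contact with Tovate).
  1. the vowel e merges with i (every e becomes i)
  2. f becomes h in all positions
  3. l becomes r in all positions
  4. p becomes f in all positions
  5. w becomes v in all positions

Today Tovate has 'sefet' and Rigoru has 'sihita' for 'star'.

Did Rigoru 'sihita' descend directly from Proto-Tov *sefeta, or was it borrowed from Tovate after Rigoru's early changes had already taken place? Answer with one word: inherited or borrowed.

If inherited, *sefeta would pass through all of Rigoru's changes:
Rigoru: *sefeta > sifita > sihita  (by vowel merger, unconditioned shift)
If borrowed from Tovate 'sefet' after the early changes, it would undergo only the recent ones:
  rule 4 (unconditioned shift): no change (sefet)
  rule 5 (unconditioned shift): no change (sefet)
  ⇒ as a loan: sefet
Rigoru 'sihita' matches the inherited outcome exactly, so it is an inherited cognate, not a loan.

inherited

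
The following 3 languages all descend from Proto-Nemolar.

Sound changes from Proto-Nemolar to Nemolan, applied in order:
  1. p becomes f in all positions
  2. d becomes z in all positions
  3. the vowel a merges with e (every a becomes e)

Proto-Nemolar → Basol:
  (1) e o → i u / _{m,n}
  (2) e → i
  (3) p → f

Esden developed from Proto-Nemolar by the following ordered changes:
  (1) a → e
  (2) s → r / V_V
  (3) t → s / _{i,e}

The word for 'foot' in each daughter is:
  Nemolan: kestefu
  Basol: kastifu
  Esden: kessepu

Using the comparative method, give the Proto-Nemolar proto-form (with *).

*kastepu

Position 4: Nemolan has t, Basol has t, Esden has s. Nemolan preserves t here (none of its changes turn any other segment into t), so the proto-segment is *t.
Position 2: Nemolan has e, Basol has a, Esden has e. Basol preserves a here (none of its changes turn any other segment into a), so the proto-segment is *a.
Position 6: Nemolan has f, Basol has f, Esden has p. Esden preserves p here (none of its changes turn any other segment into p), so the proto-segment is *p.
Verify the candidate proto-form against each daughter:
Nemolan: *kastepu > kastefu > kestefu  (by unconditioned shift, vowel merger)
Basol: *kastepu
  kastepu (rule 1 does not apply)
  kastepu → kastipu   [vowel merger]
  kastipu → kastifu   [unconditioned shift]
  giving Basol kastifu.
Esden: *kastepu
  kastepu → kestepu   [vowel merger]
  kestepu (rule 2 does not apply)
  kestepu → kessepu   [palatalisation]
  giving Esden kessepu.
Only *kastepu yields all of Nemolan kestefu, Basol kastifu, Esden kessepu.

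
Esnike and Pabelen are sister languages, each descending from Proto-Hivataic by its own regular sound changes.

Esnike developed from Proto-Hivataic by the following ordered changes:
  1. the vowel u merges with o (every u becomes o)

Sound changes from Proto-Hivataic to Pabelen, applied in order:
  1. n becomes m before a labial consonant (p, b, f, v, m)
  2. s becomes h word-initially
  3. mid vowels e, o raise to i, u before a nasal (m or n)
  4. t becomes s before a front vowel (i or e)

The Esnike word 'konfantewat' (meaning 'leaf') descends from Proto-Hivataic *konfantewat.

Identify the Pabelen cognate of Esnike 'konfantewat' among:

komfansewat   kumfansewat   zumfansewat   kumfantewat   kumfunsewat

Pabelen: *konfantewat > komfantewat > kumfantewat > kumfansewat  (by nasal place assimilation, pre-nasal raising, palatalisation)
Among the options, 'kumfansewat' alone shows every Pabelen change applied in order.

kumfansewat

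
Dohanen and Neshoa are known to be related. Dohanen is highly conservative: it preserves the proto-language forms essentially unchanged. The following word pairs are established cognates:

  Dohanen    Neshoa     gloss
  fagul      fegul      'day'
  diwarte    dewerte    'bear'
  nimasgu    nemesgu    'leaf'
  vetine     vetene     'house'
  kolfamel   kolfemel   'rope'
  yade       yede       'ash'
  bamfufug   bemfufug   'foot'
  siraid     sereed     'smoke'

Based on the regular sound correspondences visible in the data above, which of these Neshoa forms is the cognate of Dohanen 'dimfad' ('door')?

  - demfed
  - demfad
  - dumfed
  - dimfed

demfed

nimasgu ~ nemesgu — Dohanen i corresponds to Neshoa e after a consonant, before a nasal.
fagul ~ fegul, nimasgu ~ nemesgu — Dohanen a corresponds to Neshoa e after a consonant, before a consonant other than r, m, n, p, b, f, v.
Applying these to Dohanen 'dimfad':
  dimfad → demfad   (i→e after a consonant, before a nasal)
  demfad → demfed   (a→e after a consonant, before a consonant other than r, m, n, p, b, f, v)
So the Neshoa cognate is 'demfed'.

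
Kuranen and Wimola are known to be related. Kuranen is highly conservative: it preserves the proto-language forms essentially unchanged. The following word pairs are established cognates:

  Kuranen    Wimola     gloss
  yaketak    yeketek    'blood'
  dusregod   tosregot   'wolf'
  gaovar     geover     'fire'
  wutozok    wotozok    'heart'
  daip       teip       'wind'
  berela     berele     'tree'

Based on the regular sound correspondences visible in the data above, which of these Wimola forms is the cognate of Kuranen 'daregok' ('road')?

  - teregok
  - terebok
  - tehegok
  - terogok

teregok

daip ~ teip — Kuranen d corresponds to Wimola t word-initially before a back vowel.
gaovar ~ geover — Kuranen a corresponds to Wimola e after a consonant, before r.
Applying these to Kuranen 'daregok':
  daregok → taregok   (d→t word-initially before a back vowel)
  taregok → teregok   (a→e after a consonant, before r)
So the Wimola cognate is 'teregok'.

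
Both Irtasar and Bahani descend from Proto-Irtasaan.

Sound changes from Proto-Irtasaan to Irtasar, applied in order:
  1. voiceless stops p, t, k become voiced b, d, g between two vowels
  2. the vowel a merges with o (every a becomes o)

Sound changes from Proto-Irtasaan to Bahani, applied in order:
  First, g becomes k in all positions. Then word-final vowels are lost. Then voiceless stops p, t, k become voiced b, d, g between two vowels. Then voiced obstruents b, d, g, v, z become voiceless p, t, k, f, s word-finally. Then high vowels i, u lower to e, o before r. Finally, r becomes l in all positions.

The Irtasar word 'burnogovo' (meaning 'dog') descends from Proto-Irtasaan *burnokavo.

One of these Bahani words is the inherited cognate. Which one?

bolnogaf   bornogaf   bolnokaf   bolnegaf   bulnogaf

bolnogaf

Bahani: start from *burnokavo.
  rule 1: no change — burnokavo
  rule 2 (apocope): burnokavo → burnokav
  rule 3 (intervocalic voicing): burnokav → burnogav
  rule 4 (final devoicing): burnogav → burnogaf
  rule 5 (pre-rhotic lowering): burnogaf → bornogaf
  rule 6 (unconditioned shift): bornogaf → bolnogaf
  ⇒ Bahani bolnogaf
Only 'bolnogaf' matches the regular Bahani development of *burnokavo.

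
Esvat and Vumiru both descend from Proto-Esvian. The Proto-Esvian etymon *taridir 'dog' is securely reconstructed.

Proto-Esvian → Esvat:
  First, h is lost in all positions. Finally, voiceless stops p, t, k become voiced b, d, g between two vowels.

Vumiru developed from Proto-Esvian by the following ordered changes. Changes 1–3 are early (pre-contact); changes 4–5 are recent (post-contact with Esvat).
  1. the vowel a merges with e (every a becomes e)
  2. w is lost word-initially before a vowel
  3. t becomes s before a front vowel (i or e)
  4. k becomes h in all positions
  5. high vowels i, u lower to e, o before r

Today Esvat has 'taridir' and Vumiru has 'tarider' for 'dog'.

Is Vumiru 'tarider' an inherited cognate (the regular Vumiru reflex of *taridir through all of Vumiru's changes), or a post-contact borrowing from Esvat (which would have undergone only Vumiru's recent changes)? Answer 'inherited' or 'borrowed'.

If inherited, *taridir would pass through all of Vumiru's changes:
Vumiru: *taridir
  taridir → teridir   [vowel merger]
  teridir (rule 2 does not apply)
  teridir → seridir   [palatalisation]
  seridir (rule 4 does not apply)
  seridir → serider   [pre-rhotic lowering]
  giving Vumiru serider.
If borrowed from Esvat 'taridir' after the early changes, it would undergo only the recent ones:
  rule 4 (unconditioned shift): no change (taridir)
  rule 5 (pre-rhotic lowering): taridir → tarider
  ⇒ as a loan: tarider
Vumiru 'tarider' matches the loan outcome 'tarider', not the inherited 'serider' — it skipped the early Vumiru changes, so it was borrowed from Esvat.

borrowed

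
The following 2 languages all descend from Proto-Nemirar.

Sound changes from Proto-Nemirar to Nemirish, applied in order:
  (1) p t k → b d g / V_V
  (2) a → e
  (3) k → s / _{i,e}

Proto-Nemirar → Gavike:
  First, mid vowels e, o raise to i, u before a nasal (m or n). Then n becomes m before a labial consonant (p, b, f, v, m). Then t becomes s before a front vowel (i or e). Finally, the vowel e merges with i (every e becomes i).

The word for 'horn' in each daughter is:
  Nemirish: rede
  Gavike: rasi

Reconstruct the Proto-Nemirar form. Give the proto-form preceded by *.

Position 2: Nemirish has e, Gavike has a. Gavike preserves a here (none of its changes turn any other segment into a), so the proto-segment is *a.
Position 3: Nemirish has d, Gavike has s. Taking the neighbouring segments as reconstructed: Nemirish d could go back to *t or *d; Gavike s could go back to *t or *s — the one source consistent with every daughter is *t.
Position 4: Nemirish has e, Gavike has i. Taking the neighbouring segments as reconstructed: Nemirish e could go back to *a or *e; Gavike i could go back to *e or *i — the one source consistent with every daughter is *e.
The remaining positions agree across the daughters. Check the candidate against every language:
Nemirish: *rate
  rate → rade   [intervocalic voicing]
  rade → rede   [vowel merger]
  rede (rule 3 does not apply)
  giving Nemirish rede.
Gavike: *rate > rase > rasi  (by palatalisation, vowel merger)
*rate is the unique common source.

*rate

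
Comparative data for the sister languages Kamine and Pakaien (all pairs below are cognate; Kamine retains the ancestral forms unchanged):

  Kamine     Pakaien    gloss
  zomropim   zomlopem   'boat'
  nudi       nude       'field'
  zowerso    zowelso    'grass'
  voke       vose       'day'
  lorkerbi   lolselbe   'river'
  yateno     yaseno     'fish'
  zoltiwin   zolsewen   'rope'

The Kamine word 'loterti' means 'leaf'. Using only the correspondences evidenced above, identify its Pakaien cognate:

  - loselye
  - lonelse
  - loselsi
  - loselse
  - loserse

loselse

yateno ~ yaseno — Kamine t corresponds to Pakaien s between vowels (before a front vowel).
zowerso ~ zowelso, lorkerbi ~ lolselbe — Kamine r corresponds to Pakaien l after a vowel, before a consonant other than r, m, n, p, b, f, v.
zoltiwin ~ zolsewen — Kamine t corresponds to Pakaien s after a consonant, before a front vowel.
nudi ~ nude, lorkerbi ~ lolselbe — Kamine i corresponds to Pakaien e word-finally.
Applying these to Kamine 'loterti':
  loterti → loserti   (t→s between vowels (before a front vowel))
  loserti → loselti   (r→l after a vowel, before a consonant other than r, m, n, p, b, f, v)
  loselti → loselsi   (t→s after a consonant, before a front vowel)
  loselsi → loselse   (i→e word-finally)
So the Pakaien cognate is 'loselse'.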